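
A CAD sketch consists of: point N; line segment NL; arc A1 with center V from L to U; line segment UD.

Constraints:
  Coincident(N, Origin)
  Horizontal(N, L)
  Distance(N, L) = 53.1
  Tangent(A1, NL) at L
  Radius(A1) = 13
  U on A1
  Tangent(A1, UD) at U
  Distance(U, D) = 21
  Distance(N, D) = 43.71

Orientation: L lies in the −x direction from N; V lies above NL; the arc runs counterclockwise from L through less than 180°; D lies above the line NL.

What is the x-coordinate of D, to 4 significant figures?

-33.52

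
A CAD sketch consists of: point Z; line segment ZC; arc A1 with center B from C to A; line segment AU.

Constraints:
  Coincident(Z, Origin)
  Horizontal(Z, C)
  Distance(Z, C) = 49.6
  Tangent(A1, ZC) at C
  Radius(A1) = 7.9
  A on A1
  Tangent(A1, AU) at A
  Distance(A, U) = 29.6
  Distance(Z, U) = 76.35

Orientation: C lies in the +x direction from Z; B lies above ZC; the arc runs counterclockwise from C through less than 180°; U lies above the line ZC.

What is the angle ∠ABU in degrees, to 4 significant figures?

75.06°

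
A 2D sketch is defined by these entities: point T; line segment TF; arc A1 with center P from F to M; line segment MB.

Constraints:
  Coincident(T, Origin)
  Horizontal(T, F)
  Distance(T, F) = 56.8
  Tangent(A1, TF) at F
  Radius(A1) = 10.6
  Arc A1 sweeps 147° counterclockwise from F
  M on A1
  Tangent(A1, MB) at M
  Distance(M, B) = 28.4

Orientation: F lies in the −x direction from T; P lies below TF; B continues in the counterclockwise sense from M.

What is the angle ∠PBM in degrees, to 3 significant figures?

20.5°

On A1, F sits at bearing 90° from P; a 147° counterclockwise sweep puts M at bearing 237°, so M = P + 10.6·(cos 237°, sin 237°) = (-62.6, -19.5). Since A1 is tangent to MB there, PM ⟂ MB, so MB runs along (−sin 237°, cos 237°); with |MB| = 28.4, B = (-38.8, -35.0). Then cos ∠PBM = BP·BM / (|BP||BM|), giving 20.5°.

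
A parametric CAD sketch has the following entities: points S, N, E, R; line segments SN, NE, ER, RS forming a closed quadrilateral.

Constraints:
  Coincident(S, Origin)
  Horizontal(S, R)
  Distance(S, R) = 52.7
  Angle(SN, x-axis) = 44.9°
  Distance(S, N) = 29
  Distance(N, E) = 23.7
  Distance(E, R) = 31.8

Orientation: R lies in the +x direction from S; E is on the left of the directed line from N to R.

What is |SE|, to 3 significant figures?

51.8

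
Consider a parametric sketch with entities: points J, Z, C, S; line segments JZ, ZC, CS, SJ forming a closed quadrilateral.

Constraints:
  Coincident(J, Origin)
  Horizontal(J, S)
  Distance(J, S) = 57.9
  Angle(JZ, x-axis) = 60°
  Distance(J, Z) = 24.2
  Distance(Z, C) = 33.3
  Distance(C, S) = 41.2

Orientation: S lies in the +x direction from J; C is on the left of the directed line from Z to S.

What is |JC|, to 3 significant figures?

55.6

J is at the origin; JS is horizontal with |JS| = 57.9 and S in +x, so S = (57.9, 0). JZ runs at 60.0° with |JZ| = 24.2, so Z = (12.1, 21.0). C is determined by |ZC| = 33.3 and |CS| = 41.2 together: it lies at the intersection of circle(Z, 33.3) and circle(S, 41.2). With |ZS| = 50.4, the foot of the radical line on ZS is 19.3 from Z and the perpendicular offset is √(33.3² − 19.3²) = 27.1. Taking the left-of-ZS solution: C = (41.0, 37.6).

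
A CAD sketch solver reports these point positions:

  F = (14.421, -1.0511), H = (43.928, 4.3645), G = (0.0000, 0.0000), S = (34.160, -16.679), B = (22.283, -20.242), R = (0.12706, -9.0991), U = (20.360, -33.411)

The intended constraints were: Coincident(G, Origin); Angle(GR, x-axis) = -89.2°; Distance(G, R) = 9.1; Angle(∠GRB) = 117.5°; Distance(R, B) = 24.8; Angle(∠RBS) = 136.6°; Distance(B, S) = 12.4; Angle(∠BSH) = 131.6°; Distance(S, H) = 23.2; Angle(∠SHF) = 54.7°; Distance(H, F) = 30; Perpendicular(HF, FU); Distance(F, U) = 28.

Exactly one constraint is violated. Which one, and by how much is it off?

Distance(F, U) = 28 — off by 4.90.

G = (0.00, 0.00) ✓; GR at -89.20° ✓; |GR| = 9.100 ✓; ∠GRB = 117.5° ✓; |RB| = 24.80 ✓; ∠RBS = 136.6° ✓; |BS| = 12.40 ✓; ∠BSH = 131.6° ✓; |SH| = 23.20 ✓; ∠SHF = 54.70° ✓; |HF| = 30.00 ✓; ∠(HF, FU) = 90.00° ✓; |FU| = 32.90 ✗.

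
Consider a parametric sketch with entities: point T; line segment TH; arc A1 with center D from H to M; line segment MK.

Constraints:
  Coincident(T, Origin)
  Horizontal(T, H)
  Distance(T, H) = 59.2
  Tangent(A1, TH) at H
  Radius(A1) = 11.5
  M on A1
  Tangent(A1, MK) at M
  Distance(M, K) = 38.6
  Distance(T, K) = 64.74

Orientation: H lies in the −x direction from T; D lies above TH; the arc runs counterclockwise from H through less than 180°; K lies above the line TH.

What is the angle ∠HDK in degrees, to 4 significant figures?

156.3°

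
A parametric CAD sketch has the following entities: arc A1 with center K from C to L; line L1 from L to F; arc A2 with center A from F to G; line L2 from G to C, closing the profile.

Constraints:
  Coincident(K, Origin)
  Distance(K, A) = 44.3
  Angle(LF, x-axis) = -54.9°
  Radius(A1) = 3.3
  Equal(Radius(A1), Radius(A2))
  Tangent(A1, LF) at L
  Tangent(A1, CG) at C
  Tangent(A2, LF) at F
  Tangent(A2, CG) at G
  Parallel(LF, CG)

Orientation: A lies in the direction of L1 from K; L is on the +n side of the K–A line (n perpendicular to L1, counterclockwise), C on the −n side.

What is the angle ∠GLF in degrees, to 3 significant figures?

8.47°

Tangency of A1 to both parallel lines with radius 3.3 puts L and C at K ± 3.3·n: L = (2.70, 1.90), C = (-2.70, -1.90). Equal radii place F and G the same way about A: F = A + 3.3·n = (28.2, -34.3), G = A − 3.3·n = (22.8, -38.1). Then cos ∠GLF = LG·LF / (|LG||LF|), giving 8.47°.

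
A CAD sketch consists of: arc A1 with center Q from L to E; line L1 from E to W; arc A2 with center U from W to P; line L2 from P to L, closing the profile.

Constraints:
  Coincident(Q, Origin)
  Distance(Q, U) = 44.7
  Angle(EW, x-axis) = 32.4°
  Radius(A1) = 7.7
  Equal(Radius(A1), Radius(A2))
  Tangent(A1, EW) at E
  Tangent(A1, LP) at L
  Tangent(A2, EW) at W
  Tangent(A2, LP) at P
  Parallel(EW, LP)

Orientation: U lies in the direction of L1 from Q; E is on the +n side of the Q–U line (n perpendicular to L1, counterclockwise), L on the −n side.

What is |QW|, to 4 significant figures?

45.36

The slot axis is L1's direction at 32.4°, so u = (cos 32.4°, sin 32.4°) = (0.8443, 0.5358) and n = (−sin 32.4°, cos 32.4°) = (-0.5358, 0.8443). Q is at the origin and U lies 44.7 along u from Q, so U = 44.7·u = (37.74, 23.95). Tangency of A1 to both parallel lines with radius 7.7 puts E and L at Q ± 7.7·n: E = (-4.126, 6.501), L = (4.126, -6.501). Equal radii place W and P the same way about U: W = U + 7.7·n = (33.62, 30.45), P = U − 7.7·n = (41.87, 17.45). Then |QW| = |W − Q| = 45.36.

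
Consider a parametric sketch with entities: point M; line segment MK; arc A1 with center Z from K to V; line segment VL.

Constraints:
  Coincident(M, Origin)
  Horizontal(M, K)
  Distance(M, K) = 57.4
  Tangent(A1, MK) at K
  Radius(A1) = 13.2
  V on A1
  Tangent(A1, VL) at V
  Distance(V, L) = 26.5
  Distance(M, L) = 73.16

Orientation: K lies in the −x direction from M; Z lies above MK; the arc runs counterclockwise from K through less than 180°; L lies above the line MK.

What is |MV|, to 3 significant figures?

50.1

Checks: |ZV| = 13.20 ✓; ∠(ZV, VL) = 90.00° ✓; |VL| = 26.50 ✓; |ML| = 73.16 ✓.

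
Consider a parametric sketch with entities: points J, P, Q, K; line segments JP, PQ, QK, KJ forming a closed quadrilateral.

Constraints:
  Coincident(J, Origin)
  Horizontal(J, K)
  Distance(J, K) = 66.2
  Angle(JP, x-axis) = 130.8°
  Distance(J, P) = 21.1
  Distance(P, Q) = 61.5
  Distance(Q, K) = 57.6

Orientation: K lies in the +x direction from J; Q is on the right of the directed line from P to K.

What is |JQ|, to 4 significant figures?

40.63

Checks: |PQ| = 61.50 ✓; |QK| = 57.60 ✓.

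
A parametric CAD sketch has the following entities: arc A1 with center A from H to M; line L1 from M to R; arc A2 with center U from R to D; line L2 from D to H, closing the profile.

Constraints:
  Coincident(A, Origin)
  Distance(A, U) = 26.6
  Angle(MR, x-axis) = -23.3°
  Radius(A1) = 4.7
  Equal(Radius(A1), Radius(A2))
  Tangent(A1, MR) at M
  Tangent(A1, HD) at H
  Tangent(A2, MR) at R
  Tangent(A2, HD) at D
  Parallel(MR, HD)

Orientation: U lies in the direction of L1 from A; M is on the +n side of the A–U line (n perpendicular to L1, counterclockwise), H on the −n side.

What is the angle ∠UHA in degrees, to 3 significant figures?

80.0°

A is at the origin and U lies 26.6 along u from A, so U = 26.6·u = (24.4, -10.5). Tangency of A1 to both parallel lines with radius 4.7 puts M and H at A ± 4.7·n: M = (1.86, 4.32), H = (-1.86, -4.32). Then cos ∠UHA = HU·HA / (|HU||HA|), giving 80.0°.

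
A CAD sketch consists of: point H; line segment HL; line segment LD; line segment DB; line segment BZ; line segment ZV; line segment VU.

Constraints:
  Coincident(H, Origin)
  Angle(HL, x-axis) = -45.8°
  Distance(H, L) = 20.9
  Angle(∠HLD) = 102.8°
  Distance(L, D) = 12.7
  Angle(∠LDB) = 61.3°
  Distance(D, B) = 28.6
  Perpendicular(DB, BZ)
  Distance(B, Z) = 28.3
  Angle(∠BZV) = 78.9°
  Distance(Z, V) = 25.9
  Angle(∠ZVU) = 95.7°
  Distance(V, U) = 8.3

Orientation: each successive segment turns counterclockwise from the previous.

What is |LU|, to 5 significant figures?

4.4547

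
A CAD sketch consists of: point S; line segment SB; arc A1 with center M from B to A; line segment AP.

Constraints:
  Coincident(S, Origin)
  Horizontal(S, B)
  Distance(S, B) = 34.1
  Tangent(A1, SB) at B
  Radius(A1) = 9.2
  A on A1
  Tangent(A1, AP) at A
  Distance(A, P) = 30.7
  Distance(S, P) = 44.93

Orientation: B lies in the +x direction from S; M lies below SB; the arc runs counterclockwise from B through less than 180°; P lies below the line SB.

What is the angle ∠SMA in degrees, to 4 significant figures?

10.19°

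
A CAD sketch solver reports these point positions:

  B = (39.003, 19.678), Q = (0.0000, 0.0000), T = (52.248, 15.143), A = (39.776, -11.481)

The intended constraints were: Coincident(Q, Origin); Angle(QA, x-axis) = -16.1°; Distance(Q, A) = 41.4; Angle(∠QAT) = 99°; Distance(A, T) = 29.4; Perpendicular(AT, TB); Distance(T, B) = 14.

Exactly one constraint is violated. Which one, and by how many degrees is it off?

Perpendicular(AT, TB) — off by 6.20°.

Q = (0.00, 0.00) ✓; QA at -16.10° ✓; |QA| = 41.40 ✓; ∠QAT = 99.00° ✓; |AT| = 29.40 ✓; ∠(AT, TB) = 96.20° ✗; |TB| = 14.00 ✓.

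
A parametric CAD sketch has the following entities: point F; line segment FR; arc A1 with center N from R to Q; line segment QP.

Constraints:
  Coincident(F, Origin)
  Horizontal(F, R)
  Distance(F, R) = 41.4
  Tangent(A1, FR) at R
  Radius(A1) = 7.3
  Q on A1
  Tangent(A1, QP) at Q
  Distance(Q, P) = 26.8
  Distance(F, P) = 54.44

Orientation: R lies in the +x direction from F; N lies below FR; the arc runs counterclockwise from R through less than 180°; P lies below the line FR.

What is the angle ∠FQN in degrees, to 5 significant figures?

149.17°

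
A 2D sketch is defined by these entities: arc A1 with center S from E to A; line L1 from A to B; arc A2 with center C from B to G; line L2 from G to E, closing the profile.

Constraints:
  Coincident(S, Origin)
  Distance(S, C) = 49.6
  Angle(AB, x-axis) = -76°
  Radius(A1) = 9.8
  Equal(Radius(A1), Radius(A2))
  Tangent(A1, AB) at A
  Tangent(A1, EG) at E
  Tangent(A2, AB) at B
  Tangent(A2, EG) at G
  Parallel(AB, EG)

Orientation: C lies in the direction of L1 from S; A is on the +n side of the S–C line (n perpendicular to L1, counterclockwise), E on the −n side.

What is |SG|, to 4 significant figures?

50.56

Tangency of A1 to both parallel lines with radius 9.8 puts A and E at S ± 9.8·n: A = (9.509, 2.371), E = (-9.509, -2.371). Equal radii place B and G the same way about C: B = C + 9.8·n = (21.51, -45.76), G = C − 9.8·n = (2.490, -50.50). Then |SG| = |G − S| = 50.56.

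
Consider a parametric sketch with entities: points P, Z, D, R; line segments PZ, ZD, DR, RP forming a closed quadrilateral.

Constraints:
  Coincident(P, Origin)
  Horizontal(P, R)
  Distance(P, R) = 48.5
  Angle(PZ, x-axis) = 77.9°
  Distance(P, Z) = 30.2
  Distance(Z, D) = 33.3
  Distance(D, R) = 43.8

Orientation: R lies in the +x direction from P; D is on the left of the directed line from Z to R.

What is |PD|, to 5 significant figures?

56.248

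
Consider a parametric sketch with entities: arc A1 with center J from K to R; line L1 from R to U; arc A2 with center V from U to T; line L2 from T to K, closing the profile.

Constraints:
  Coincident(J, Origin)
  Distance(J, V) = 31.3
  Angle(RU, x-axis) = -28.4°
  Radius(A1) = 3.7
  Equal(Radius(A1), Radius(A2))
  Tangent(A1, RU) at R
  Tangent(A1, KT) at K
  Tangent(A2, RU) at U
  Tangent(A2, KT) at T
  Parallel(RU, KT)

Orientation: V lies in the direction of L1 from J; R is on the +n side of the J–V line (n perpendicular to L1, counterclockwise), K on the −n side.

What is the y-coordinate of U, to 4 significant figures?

-11.63

The slot axis is L1's direction at -28.4°, so u = (cos -28.4°, sin -28.4°) = (0.8796, -0.4756) and n = (−sin -28.4°, cos -28.4°) = (0.4756, 0.8796). J is at the origin and V lies 31.3 along u from J, so V = 31.3·u = (27.53, -14.89). Tangency of A1 to both parallel lines with radius 3.7 puts R and K at J ± 3.7·n: R = (1.760, 3.255), K = (-1.760, -3.255). Equal radii place U and T the same way about V: U = V + 3.7·n = (29.29, -11.63), T = V − 3.7·n = (25.77, -18.14). So U.y = -11.63.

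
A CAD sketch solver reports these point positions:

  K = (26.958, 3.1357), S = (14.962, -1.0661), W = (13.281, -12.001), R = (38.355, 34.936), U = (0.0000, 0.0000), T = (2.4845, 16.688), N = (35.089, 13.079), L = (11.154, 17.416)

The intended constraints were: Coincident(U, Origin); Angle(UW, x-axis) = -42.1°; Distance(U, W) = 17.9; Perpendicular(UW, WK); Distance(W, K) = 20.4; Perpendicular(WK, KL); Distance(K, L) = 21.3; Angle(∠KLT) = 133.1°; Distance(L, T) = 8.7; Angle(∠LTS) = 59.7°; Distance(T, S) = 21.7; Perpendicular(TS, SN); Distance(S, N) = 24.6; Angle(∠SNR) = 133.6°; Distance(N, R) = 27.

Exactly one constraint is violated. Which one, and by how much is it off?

Distance(N, R) = 27 — off by 4.90.

U = (0.00, 0.00) ✓; UW at -42.10° ✓; |UW| = 17.90 ✓; ∠(UW, WK) = 90.00° ✓; |WK| = 20.40 ✓; ∠(WK, KL) = 90.00° ✓; |KL| = 21.30 ✓; ∠KLT = 133.1° ✓; |LT| = 8.700 ✓; ∠LTS = 59.70° ✓; |TS| = 21.70 ✓; ∠(TS, SN) = 90.00° ✓; |SN| = 24.60 ✓; ∠SNR = 133.6° ✓; |NR| = 22.10 ✗.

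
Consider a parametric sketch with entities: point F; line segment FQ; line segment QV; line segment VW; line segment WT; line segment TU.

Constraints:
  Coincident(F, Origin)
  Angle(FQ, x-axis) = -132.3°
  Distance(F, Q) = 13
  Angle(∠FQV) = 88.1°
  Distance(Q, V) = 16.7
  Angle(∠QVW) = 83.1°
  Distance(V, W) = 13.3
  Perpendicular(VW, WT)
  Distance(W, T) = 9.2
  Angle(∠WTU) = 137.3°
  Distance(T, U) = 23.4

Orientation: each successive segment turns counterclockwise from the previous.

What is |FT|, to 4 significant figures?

5.610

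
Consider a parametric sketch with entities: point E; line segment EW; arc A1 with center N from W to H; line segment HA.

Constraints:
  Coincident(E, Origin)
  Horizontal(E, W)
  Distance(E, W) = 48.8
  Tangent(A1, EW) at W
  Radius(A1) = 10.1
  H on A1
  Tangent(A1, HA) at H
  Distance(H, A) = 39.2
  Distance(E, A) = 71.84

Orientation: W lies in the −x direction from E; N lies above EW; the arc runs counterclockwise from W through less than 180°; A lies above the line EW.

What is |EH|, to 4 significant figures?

41.33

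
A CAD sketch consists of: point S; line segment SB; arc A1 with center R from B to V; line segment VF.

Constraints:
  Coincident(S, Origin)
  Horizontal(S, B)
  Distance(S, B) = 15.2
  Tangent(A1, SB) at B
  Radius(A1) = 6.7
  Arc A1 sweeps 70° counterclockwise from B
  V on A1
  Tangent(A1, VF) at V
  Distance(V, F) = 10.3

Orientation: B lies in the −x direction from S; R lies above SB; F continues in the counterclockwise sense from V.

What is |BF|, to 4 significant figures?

17.17

S is at the origin; SB is horizontal with |SB| = 15.2 and B on the −x side, so B = (-15.20, 0.000). The tangent condition forces RB to be normal to SB, so R = B + (0, 6.7) = (-15.20, 6.700). On A1, B sits at bearing -90° from R; a 70° counterclockwise sweep puts V at bearing -20°, so V = R + 6.7·(cos -20°, sin -20°) = (-8.904, 4.408). The tangent condition forces RV to be normal to VF, so VF runs along (−sin -20°, cos -20°); with |VF| = 10.3, F = (-5.381, 14.09). Then |BF| = |F − B| = 17.17.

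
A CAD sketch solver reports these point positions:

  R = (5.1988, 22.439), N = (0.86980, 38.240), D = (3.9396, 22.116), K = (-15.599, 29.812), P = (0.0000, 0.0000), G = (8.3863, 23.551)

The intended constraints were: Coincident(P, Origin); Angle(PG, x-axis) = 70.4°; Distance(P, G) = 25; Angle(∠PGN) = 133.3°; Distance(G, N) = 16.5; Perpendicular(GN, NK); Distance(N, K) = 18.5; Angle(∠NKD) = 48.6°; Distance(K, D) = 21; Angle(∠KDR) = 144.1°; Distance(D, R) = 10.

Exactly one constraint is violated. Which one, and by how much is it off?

Distance(D, R) = 10 — off by 8.70.

P = (0.00, 0.00) ✓; PG at 70.40° ✓; |PG| = 25.00 ✓; ∠PGN = 133.3° ✓; |GN| = 16.50 ✓; ∠(GN, NK) = 90.00° ✓; |NK| = 18.50 ✓; ∠NKD = 48.60° ✓; |KD| = 21.00 ✓; ∠KDR = 144.1° ✓; |DR| = 1.300 ✗.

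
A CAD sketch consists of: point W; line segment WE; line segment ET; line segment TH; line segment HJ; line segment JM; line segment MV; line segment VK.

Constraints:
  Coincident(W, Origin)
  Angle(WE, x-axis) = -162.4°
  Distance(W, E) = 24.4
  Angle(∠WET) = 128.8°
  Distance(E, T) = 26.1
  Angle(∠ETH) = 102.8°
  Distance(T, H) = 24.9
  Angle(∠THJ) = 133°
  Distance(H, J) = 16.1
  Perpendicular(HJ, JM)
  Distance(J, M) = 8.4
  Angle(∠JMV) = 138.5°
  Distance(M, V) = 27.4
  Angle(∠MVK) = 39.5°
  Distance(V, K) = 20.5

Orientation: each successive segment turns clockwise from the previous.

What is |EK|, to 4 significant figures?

31.38

W is at the origin; WE runs at -162.4° with length 24.4, so E = (-23.26, -7.378). ∠WET = 128.8° gives ET at 146.4° from the x-axis; with |ET| = 26.1, T = (-45.00, 7.066). ∠ETH = 102.8° gives TH at 69.20° from the x-axis; with |TH| = 24.9, H = (-36.15, 30.34). ∠THJ = 133.0° gives HJ at 22.20° from the x-axis; with |HJ| = 16.1, J = (-21.25, 36.43). HJ ⟂ JM, so JM runs at -67.80°; with |JM| = 8.4, M = (-18.07, 28.65). ∠JMV = 138.5° gives MV at -109.3° from the x-axis; with |MV| = 27.4, V = (-27.13, 2.789). ∠MVK = 39.5° gives VK at 110.2° from the x-axis; with |VK| = 20.5, K = (-34.21, 22.03). Then |EK| = |K − E| = 31.38.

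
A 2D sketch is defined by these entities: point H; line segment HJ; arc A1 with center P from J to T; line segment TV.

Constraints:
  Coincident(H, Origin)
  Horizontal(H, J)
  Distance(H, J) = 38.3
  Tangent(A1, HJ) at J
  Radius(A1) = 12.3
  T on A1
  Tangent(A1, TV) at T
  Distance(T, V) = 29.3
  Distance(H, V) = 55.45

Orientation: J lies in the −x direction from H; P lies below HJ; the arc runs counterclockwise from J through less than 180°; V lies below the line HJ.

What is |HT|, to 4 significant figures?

52.30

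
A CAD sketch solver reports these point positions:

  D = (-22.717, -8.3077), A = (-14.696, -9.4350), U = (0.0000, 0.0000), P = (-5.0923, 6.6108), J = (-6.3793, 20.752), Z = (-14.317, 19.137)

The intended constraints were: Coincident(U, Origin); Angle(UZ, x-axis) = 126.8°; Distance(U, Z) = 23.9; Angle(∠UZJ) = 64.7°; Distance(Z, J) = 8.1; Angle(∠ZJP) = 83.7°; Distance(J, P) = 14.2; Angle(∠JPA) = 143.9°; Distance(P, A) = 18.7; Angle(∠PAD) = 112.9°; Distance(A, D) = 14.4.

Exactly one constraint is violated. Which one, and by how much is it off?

Distance(A, D) = 14.4 — off by 6.30.

U = (0.00, 0.00) ✓; UZ at 126.8° ✓; |UZ| = 23.90 ✓; ∠UZJ = 64.70° ✓; |ZJ| = 8.100 ✓; ∠ZJP = 83.70° ✓; |JP| = 14.20 ✓; ∠JPA = 143.9° ✓; |PA| = 18.70 ✓; ∠PAD = 112.9° ✓; |AD| = 8.100 ✗.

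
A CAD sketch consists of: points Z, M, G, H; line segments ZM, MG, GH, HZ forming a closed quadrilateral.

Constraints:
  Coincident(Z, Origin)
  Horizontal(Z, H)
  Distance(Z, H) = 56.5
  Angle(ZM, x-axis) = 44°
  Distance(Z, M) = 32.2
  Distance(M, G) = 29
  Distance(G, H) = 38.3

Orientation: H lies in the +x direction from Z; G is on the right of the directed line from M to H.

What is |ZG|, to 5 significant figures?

19.748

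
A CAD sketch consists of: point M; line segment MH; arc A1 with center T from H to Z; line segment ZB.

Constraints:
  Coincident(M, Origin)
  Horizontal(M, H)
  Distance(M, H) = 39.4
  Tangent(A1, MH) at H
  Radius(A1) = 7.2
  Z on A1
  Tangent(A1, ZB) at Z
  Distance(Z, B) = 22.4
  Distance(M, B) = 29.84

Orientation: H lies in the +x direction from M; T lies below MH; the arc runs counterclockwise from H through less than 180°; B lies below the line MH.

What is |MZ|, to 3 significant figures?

33.6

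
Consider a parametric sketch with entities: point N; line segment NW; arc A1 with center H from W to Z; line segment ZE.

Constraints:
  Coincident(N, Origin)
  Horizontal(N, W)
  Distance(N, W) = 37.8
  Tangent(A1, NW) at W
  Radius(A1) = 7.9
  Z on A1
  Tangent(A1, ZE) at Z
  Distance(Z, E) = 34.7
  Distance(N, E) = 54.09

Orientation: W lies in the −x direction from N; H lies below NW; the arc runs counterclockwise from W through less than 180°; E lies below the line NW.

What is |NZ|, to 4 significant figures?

46.43

N is at the origin; N and W share the same y with |NW| = 37.8 and W on the −x side, so W = (-37.80, 0.000). Tangency of A1 to NW means the radius HW is perpendicular to NW, so H = W + (0, -7.9) = (-37.80, -7.900). Since HZ ⟂ ZE (tangency), |HE| = √(7.9² + 34.7²) = 35.59 regardless of where Z sits on A1. So E lies on both circle(N, 54.09) and circle(H, 35.59); the below-NW intersection is E = (-32.66, -43.12). Z is the foot of the tangent from E: Z = (-45.17, -10.75).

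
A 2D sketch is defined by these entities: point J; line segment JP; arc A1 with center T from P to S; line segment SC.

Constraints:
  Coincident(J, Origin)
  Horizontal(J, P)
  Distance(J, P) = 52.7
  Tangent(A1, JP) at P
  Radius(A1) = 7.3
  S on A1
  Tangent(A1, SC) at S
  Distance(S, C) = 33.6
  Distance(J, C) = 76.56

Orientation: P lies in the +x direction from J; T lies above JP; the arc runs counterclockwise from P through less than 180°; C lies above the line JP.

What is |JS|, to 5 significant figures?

60.185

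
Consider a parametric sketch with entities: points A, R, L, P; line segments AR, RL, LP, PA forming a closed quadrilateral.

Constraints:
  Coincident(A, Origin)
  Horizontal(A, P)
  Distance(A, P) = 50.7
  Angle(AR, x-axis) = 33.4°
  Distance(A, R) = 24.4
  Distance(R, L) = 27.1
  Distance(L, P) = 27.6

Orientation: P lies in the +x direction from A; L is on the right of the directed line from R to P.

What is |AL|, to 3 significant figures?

29.4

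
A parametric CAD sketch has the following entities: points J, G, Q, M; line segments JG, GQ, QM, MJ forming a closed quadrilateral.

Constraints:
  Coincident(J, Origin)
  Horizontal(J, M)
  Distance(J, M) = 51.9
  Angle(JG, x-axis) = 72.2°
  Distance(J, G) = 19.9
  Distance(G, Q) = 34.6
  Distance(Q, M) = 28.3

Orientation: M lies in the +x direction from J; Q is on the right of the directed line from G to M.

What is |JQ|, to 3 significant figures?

27.2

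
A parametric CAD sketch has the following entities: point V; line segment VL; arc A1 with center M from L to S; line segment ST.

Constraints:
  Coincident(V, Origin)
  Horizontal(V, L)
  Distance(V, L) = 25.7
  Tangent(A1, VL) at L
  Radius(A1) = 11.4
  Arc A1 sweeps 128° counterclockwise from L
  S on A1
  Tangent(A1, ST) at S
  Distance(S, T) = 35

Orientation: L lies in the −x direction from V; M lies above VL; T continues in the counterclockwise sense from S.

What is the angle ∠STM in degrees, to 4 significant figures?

18.04°

On A1, L sits at bearing -90° from M; a 128° counterclockwise sweep puts S at bearing 38°, so S = M + 11.4·(cos 38°, sin 38°) = (-16.72, 18.42). A1 meets ST tangentially, so MS is at right angles to ST, so ST runs along (−sin 38°, cos 38°); with |ST| = 35.0, T = (-38.26, 46.00). Then cos ∠STM = TS·TM / (|TS||TM|), giving 18.04°.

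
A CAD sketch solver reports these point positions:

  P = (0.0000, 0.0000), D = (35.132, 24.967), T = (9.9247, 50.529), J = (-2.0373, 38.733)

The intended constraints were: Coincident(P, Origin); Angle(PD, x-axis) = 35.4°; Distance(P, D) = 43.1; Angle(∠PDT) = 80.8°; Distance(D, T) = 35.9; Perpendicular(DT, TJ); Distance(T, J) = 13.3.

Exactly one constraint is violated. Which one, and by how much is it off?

Distance(T, J) = 13.3 — off by 3.50.

P = (0.00, 0.00) ✓; PD at 35.40° ✓; |PD| = 43.10 ✓; ∠PDT = 80.80° ✓; |DT| = 35.90 ✓; ∠(DT, TJ) = 90.00° ✓; |TJ| = 16.80 ✗.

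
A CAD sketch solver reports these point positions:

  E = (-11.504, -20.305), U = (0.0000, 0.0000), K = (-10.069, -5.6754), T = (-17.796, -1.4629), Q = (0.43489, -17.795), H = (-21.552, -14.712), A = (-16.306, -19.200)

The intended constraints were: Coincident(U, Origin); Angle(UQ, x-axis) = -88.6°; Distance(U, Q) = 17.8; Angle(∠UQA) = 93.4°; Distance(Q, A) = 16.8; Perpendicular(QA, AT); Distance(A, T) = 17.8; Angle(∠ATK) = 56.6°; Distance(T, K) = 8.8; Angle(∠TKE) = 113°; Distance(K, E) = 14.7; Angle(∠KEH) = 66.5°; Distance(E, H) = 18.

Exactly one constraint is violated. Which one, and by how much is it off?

Distance(E, H) = 18 — off by 6.50.

U = (0.00, 0.00) ✓; UQ at -88.60° ✓; |UQ| = 17.80 ✓; ∠UQA = 93.40° ✓; |QA| = 16.80 ✓; ∠(QA, AT) = 90.00° ✓; |AT| = 17.80 ✓; ∠ATK = 56.60° ✓; |TK| = 8.801 ✓; ∠TKE = 113.0° ✓; |KE| = 14.70 ✓; ∠KEH = 66.50° ✓; |EH| = 11.50 ✗.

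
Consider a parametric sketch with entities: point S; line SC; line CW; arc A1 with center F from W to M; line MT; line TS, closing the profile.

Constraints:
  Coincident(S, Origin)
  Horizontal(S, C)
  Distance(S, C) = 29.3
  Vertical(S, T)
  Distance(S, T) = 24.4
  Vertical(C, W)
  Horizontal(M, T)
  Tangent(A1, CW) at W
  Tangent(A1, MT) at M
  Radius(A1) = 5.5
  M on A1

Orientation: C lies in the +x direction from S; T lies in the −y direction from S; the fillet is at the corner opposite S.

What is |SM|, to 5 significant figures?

34.085

S is at the origin; S and C share the same y with |SC| = 29.3 and C on the +x side, so C = (29.300, 0.0000). S and T share the same x with |ST| = 24.4 and T on the −y side, so T = (0.0000, -24.400). The virtual corner opposite S is at (29.300, -24.400). Tangency of A1 to CW means the radius FW is perpendicular to CW and the tangent condition forces FM to be normal to MT, with radius 5.5, so the center F sits 5.5 in from both sides at F = (23.800, -18.900). That places the tangent points at W = (29.300, -18.900) on CW and M = (23.800, -24.400) on MT. Then |SM| = |M − S| = 34.085.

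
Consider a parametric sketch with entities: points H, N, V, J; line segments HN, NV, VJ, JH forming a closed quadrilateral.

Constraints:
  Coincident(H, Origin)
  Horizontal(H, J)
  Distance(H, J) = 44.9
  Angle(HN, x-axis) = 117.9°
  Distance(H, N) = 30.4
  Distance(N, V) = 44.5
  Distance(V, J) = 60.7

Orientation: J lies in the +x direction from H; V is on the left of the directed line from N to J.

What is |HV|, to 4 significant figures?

58.84

H is at the origin; HJ is horizontal with |HJ| = 44.9 and J in +x, so J = (44.9, 0). HN runs at 117.9° with |HN| = 30.4, so N = (-14.23, 26.87). V is determined by |NV| = 44.5 and |VJ| = 60.7 together: it lies at the intersection of circle(N, 44.5) and circle(J, 60.7). With |NJ| = 64.94, the foot of the radical line on NJ is 19.35 from N and the perpendicular offset is √(44.5² − 19.35²) = 40.07. Taking the left-of-NJ solution: V = (19.97, 55.34).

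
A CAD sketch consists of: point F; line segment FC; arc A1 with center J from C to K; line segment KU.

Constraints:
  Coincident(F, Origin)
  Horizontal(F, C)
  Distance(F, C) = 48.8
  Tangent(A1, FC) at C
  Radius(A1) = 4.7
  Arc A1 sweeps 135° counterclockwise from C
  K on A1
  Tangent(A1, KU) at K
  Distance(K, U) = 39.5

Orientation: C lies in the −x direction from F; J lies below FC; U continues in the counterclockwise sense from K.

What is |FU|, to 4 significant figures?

43.34

On A1, C sits at bearing 90° from J; a 135° counterclockwise sweep puts K at bearing 225°, so K = J + 4.7·(cos 225°, sin 225°) = (-52.12, -8.023). A1 meets KU tangentially, so JK is at right angles to KU, so KU runs along (−sin 225°, cos 225°); with |KU| = 39.5, U = (-24.19, -35.95). Then |FU| = |U − F| = 43.34.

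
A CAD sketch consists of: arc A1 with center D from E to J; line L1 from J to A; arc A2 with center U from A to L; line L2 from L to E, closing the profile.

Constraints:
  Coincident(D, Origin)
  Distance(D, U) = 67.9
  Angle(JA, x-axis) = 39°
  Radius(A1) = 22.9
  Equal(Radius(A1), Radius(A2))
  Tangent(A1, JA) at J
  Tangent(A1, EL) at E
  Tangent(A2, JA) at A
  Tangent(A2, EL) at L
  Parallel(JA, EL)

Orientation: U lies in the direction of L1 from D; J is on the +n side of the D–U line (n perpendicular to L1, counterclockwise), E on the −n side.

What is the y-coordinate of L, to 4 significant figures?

24.93

The slot axis is L1's direction at 39.0°, so u = (cos 39.0°, sin 39.0°) = (0.7771, 0.6293) and n = (−sin 39.0°, cos 39.0°) = (-0.6293, 0.7771). D is at the origin and U lies 67.9 along u from D, so U = 67.9·u = (52.77, 42.73). Tangency of A1 to both parallel lines with radius 22.9 puts J and E at D ± 22.9·n: J = (-14.41, 17.80), E = (14.41, -17.80). Equal radii place A and L the same way about U: A = U + 22.9·n = (38.36, 60.53), L = U − 22.9·n = (67.18, 24.93). So L.y = 24.93.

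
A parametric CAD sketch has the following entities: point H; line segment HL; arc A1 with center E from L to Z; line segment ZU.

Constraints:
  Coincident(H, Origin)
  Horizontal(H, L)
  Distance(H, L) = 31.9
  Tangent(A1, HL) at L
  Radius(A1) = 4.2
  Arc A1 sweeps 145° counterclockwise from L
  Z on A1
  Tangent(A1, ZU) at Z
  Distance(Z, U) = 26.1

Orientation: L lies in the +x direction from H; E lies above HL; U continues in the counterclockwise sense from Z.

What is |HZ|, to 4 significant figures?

35.15

H is at the origin; H and L share the same y with |HL| = 31.9 and L on the +x side, so L = (31.90, 0.000). The tangent condition forces EL to be normal to HL, so E = L + (0, 4.2) = (31.90, 4.200). On A1, L sits at bearing -90° from E; a 145° counterclockwise sweep puts Z at bearing 55°, so Z = E + 4.2·(cos 55°, sin 55°) = (34.31, 7.640). Then |HZ| = |Z − H| = 35.15.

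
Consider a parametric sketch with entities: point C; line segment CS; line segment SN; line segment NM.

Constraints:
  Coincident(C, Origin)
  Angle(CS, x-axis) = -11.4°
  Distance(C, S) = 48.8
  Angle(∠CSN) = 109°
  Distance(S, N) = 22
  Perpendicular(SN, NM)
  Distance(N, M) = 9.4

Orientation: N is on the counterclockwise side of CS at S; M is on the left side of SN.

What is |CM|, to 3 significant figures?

52.8

C is at the origin; CS runs at -11.4° with length 48.8, so S = 48.8·(cos -11.4°, sin -11.4°) = (47.8, -9.65). ∠CSN = 109.0°, so SN runs at -11.4° + (180° − 109.0°) = 59.6° from the x-axis; with |SN| = 22.0, N = S + 22.0·(cos 59.6°, sin 59.6°) = (59.0, 9.33). The perpendicularity gives NM at right angles to SN; with |NM| = 9.4 on the left of SN, M = N + 9.4·(-0.863, 0.506) = (50.9, 14.1). Then |CM| = |M − C| = 52.8.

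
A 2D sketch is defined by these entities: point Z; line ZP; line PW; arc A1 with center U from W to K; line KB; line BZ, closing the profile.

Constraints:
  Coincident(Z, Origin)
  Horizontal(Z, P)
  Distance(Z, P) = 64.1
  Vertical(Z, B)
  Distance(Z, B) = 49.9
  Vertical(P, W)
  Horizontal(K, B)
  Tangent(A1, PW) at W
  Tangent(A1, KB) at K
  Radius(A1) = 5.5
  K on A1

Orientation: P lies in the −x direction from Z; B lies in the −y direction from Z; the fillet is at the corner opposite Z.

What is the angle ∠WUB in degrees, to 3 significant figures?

175°

The virtual corner opposite Z is at (-64.1, -49.9). Since A1 is tangent to PW there, UW ⟂ PW and tangency of A1 to KB means the radius UK is perpendicular to KB, with radius 5.5, so the center U sits 5.5 in from both sides at U = (-58.6, -44.4). That places the tangent points at W = (-64.1, -44.4) on PW and K = (-58.6, -49.9) on KB. Then cos ∠WUB = UW·UB / (|UW||UB|), giving 175°.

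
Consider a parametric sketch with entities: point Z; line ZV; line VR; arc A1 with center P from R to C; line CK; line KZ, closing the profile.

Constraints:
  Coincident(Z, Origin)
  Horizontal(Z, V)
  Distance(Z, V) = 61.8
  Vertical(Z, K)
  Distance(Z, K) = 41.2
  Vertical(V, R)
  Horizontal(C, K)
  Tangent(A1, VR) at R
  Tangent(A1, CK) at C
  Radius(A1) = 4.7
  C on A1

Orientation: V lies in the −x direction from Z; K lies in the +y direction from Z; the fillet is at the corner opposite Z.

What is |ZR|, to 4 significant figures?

71.77

The virtual corner opposite Z is at (-61.80, 41.20). Tangency of A1 to VR means the radius PR is perpendicular to VR and the tangent condition forces PC to be normal to CK, with radius 4.7, so the center P sits 4.7 in from both sides at P = (-57.10, 36.50). That places the tangent points at R = (-61.80, 36.50) on VR and C = (-57.10, 41.20) on CK. Then |ZR| = |R − Z| = 71.77.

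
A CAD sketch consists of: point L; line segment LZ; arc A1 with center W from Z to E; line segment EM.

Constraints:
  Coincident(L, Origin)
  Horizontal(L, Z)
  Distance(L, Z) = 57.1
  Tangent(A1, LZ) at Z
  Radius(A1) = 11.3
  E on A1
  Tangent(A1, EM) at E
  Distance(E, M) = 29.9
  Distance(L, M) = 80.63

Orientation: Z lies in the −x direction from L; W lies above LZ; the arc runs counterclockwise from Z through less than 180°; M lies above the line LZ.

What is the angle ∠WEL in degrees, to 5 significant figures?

114.96°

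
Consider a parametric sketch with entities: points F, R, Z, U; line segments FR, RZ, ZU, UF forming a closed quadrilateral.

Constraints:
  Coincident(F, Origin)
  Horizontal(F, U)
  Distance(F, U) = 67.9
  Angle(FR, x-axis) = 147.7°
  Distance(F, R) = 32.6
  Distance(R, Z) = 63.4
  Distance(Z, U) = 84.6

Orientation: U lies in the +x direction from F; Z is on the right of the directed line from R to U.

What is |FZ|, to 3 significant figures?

42.4

Checks: |RZ| = 63.40 ✓; |ZU| = 84.60 ✓.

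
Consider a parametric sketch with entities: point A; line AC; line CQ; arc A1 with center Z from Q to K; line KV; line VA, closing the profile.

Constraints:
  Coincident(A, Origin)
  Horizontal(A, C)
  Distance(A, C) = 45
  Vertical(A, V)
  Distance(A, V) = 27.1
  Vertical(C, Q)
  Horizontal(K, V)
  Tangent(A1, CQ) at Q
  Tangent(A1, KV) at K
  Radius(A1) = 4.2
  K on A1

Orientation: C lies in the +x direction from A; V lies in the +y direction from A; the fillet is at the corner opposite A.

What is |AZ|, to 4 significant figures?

46.79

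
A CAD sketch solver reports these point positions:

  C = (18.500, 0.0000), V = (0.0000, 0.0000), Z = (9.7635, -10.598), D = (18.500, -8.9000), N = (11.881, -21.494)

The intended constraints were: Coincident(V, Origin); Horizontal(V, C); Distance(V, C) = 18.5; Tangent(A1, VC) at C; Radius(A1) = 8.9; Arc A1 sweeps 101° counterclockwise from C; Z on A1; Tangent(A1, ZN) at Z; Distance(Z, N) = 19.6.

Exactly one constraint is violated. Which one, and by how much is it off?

Distance(Z, N) = 19.6 — off by 8.50.

V = (0.00, 0.00) ✓; V.y = 0.00, C.y = 0.00 ✓; |VC| = 18.50 ✓; ∠(DC, CV) = 90.00° ✓; |DC| = 8.900 ✓; bearing(D→Z) − bearing(D→C) = 101.0° ✓; |DZ| = 8.900 ✓; ∠(DZ, ZN) = 90.00° ✓; |ZN| = 11.10 ✗.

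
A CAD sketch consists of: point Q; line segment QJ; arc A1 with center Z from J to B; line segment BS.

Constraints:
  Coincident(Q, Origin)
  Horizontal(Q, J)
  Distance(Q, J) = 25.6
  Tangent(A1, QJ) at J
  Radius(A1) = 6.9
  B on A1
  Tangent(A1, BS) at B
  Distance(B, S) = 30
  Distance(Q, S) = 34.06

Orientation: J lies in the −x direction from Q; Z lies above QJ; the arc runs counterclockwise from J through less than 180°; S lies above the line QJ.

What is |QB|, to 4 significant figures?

19.64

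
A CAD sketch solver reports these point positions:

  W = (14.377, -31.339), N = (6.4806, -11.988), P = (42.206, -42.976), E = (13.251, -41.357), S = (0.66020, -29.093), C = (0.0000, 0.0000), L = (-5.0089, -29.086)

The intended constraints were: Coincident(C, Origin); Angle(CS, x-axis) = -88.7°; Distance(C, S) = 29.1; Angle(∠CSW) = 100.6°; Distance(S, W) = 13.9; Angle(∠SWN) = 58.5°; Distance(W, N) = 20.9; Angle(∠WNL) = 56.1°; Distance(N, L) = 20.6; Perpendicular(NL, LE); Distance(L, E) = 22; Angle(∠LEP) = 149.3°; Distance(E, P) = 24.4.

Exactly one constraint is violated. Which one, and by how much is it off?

Distance(E, P) = 24.4 — off by 4.60.

C = (0.00, 0.00) ✓; CS at -88.70° ✓; |CS| = 29.10 ✓; ∠CSW = 100.6° ✓; |SW| = 13.90 ✓; ∠SWN = 58.50° ✓; |WN| = 20.90 ✓; ∠WNL = 56.10° ✓; |NL| = 20.60 ✓; ∠(NL, LE) = 90.00° ✓; |LE| = 22.00 ✓; ∠LEP = 149.3° ✓; |EP| = 29.00 ✗.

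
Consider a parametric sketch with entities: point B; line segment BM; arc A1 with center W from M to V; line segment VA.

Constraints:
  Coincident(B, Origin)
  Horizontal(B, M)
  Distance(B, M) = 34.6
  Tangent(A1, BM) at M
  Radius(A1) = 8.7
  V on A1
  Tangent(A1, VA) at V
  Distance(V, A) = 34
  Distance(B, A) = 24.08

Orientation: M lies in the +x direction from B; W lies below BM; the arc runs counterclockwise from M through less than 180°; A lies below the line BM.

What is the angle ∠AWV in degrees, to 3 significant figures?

75.6°

Checks: ∠(WM, MB) = 90.00° ✓; |WM| = 8.700 ✓; |WV| = 8.700 ✓; ∠(WV, VA) = 90.00° ✓; |VA| = 34.00 ✓; |BA| = 24.08 ✓.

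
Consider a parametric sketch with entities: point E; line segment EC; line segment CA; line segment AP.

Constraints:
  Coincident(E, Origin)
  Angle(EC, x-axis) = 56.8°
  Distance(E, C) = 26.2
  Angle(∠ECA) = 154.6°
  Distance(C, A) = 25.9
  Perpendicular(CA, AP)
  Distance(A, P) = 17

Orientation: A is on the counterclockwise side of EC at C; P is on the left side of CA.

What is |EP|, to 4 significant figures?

49.90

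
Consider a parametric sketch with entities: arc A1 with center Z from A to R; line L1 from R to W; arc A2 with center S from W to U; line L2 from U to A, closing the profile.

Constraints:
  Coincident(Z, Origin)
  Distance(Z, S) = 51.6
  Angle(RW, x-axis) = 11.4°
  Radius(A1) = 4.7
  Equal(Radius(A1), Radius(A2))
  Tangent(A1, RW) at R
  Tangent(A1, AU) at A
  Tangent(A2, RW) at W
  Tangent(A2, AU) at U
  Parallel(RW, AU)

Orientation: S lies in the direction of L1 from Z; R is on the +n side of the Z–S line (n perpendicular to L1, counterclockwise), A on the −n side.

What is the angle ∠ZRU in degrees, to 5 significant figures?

79.676°

The slot axis is L1's direction at 11.4°, so u = (cos 11.4°, sin 11.4°) = (0.98027, 0.19766) and n = (−sin 11.4°, cos 11.4°) = (-0.19766, 0.98027). Z is at the origin and S lies 51.6 along u from Z, so S = 51.6·u = (50.582, 10.199). Tangency of A1 to both parallel lines with radius 4.7 puts R and A at Z ± 4.7·n: R = (-0.92899, 4.6073), A = (0.92899, -4.6073). Equal radii place W and U the same way about S: W = S + 4.7·n = (49.653, 14.806), U = S − 4.7·n = (51.511, 5.5918). Then cos ∠ZRU = RZ·RU / (|RZ||RU|), giving 79.676°.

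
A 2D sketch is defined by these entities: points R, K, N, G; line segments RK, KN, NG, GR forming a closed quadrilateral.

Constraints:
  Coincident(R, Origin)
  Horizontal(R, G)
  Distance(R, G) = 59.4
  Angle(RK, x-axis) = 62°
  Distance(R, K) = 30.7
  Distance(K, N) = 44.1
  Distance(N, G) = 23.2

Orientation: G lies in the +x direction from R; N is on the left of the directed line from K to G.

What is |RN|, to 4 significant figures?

62.77

Checks: |KN| = 44.10 ✓; |NG| = 23.20 ✓.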